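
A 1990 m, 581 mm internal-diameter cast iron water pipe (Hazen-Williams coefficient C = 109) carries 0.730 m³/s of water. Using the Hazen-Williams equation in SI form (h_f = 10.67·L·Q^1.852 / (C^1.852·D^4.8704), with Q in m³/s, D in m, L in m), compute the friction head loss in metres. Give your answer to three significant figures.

h_f = 10.67·1990·0.730^1.852 / (109^1.852·0.581^4.8704) = 28.13 m

h_f ≈ 28.1 m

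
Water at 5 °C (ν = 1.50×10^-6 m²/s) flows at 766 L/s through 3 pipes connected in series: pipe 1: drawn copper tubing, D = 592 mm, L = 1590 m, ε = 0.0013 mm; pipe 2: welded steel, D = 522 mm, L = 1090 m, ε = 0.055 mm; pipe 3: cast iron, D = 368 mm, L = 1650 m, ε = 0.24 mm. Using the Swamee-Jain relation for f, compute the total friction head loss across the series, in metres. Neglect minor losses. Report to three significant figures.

Pipe 1: V = 2.783 m/s, Re = 1.10×10^6, ε/D = 2.20×10^-6, f = 0.01148, h_1 = f(L/D)V²/2g = 12.18 m
Pipe 2: V = 3.579 m/s, Re = 1.25×10^6, ε/D = 1.05×10^-4, f = 0.01336, h_2 = f(L/D)V²/2g = 18.22 m
Pipe 3: V = 7.202 m/s, Re = 1.77×10^6, ε/D = 6.52×10^-4, f = 0.01805, h_3 = f(L/D)V²/2g = 214.0 m
Series → Q common, losses add: H = Σh = 244.4 m

H ≈ 244 m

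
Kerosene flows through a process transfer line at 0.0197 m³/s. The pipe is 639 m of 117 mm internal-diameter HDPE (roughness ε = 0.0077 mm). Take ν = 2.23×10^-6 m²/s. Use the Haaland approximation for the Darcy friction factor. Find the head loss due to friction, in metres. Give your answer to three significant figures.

h_f ≈ 17.1 m

V = 4Q/(πD²) = 4·0.0197/(π·0.117²) = 1.832 m/s
Re = VD/ν = 1.832·0.117/2.23×10^-6 = 9.61×10^4 → turbulent
ε/D = 0.0077/117 = 6.58×10^-5
Haaland: f = 0.01825
h_f = f(L/D)V²/(2g) = 0.01825·(639/0.117)·1.832²/(2·9.81) = 17.05 m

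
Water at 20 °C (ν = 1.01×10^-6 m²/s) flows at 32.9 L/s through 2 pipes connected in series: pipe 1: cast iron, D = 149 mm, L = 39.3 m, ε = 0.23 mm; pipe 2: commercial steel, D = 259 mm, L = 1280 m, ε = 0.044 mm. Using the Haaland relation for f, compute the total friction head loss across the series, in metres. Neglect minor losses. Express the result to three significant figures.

H ≈ 2.77 m

Pipe 1: V = 1.887 m/s, Re = 2.78×10^5, ε/D = 0.00154, f = 0.02261, h_1 = f(L/D)V²/2g = 1.082 m
Pipe 2: V = 0.6245 m/s, Re = 1.60×10^5, ε/D = 1.70×10^-4, f = 0.01722, h_2 = f(L/D)V²/2g = 1.691 m
Series → Q common, losses add: H = Σh = 2.774 m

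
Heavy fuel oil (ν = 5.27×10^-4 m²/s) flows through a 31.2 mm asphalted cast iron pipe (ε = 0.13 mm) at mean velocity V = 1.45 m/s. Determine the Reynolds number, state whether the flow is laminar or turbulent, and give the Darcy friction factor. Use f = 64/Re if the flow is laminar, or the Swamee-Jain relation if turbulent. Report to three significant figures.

Re = VD/ν = 1.450·0.0312/5.27×10^-4 = 85.8
Re < 2300 → laminar → f = 64/Re = 0.7455

Re ≈ 85.8; laminar; f = 64/Re ≈ 0.746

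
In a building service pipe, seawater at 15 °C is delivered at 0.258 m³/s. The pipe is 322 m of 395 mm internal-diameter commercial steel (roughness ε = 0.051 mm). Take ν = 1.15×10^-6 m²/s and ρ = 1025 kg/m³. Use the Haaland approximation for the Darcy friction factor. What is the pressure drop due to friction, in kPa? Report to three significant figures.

V = 4Q/(πD²) = 4·0.258/(π·0.395²) = 2.105 m/s
Re = VD/ν = 2.105·0.395/1.15×10^-6 = 7.23×10^5 → turbulent
ε/D = 0.051/395 = 1.29×10^-4
Haaland: f = 0.01408
h_f = f(L/D)V²/(2g) = 0.01408·(322/0.395)·2.105²/(2·9.81) = 2.594 m
Δp = ρg·h_f = 1025·9.81·2.594 = 26.08 kPa

Δp ≈ 26.1 kPa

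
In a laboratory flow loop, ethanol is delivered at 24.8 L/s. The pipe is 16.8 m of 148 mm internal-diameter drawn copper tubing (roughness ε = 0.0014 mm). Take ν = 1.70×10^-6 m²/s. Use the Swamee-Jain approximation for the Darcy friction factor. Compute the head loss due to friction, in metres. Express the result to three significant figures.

V = 4Q/(πD²) = 4·0.0248/(π·0.148²) = 1.442 m/s
Re = VD/ν = 1.442·0.148/1.70×10^-6 = 1.26×10^5 → turbulent
ε/D = 0.0014/148 = 9.46×10^-6
Swamee-Jain: f = 0.01711
h_f = f(L/D)V²/(2g) = 0.01711·(16.8/0.148)·1.442²/(2·9.81) = 0.2057 m

h_f ≈ 0.206 m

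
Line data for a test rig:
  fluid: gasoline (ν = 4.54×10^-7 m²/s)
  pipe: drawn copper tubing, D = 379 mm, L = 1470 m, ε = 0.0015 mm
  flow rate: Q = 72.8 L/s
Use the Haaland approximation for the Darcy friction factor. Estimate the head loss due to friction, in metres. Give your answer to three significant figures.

V = 4Q/(πD²) = 4·0.0728/(π·0.379²) = 0.6453 m/s
Re = VD/ν = 0.6453·0.379/4.54×10^-7 = 5.39×10^5 → turbulent
ε/D = 0.0015/379 = 3.96×10^-6
Haaland: f = 0.01294
h_f = f(L/D)V²/(2g) = 0.01294·(1470/0.379)·0.6453²/(2·9.81) = 1.065 m

h_f ≈ 1.06 m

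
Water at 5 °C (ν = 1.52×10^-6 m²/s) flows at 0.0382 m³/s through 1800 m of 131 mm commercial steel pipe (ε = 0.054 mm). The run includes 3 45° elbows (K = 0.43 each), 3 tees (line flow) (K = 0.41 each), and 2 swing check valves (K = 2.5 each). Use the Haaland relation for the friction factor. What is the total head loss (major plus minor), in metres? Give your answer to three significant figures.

H_L ≈ 103 m

V = 4Q/(πD²) = 2.834 m/s; V²/2g = 0.4094 m
Re = 2.44×10^5, ε/D = 4.12×10^-4 → f = 0.01783 (Haaland)
Major: h_f = f(L/D)·V²/2g = 0.01783·13740·0.4094 = 100.3 m
Minor: ΣK = 7.52; h_m = ΣK·V²/2g = 3.079 m
Total H_L = 100.3 + 3.079 = 103.4 m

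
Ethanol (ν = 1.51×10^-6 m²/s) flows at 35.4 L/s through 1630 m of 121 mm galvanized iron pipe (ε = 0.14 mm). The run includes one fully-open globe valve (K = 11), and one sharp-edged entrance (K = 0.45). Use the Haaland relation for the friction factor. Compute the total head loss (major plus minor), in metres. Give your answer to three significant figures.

V = 4Q/(πD²) = 3.079 m/s; V²/2g = 0.4830 m
Re = 2.47×10^5, ε/D = 0.00116 → f = 0.02132 (Haaland)
Major: h_f = f(L/D)·V²/2g = 0.02132·13471·0.4830 = 138.7 m
Minor: ΣK = 11.4; h_m = ΣK·V²/2g = 5.531 m
Total H_L = 138.7 + 5.531 = 144.2 m

H_L ≈ 144 m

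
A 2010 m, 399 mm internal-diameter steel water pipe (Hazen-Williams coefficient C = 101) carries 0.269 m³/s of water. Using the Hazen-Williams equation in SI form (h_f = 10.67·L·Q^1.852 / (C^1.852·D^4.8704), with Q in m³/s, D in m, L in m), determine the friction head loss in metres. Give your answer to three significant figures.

h_f ≈ 32.1 m

h_f = 10.67·2010·0.269^1.852 / (101^1.852·0.399^4.8704) = 32.11 m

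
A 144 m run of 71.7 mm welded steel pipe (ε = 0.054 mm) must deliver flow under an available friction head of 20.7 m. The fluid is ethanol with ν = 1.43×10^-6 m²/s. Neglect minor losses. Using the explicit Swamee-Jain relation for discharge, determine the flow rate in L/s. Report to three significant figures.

Swamee-Jain (Type II): Q = -0.965·√(gD⁵h_f/L)·ln[ε/(3.7D) + √(3.17ν²L/(gD³h_f))]
√(gD⁵h_f/L) = √(9.81·0.0717⁵·20.7/144) = 0.001635
ε/(3.7D) = 2.04×10^-4; √(3.17ν²L/(gD³h_f)) = 1.12×10^-4
Q = -0.965·0.001635·ln(3.152×10^-4) = 0.01272 m³/s
Check: V = 3.15 m/s, Re = 1.58×10^5, f = 0.02053, h_f = 20.8 m ≈ 20.7 m ✓

Q ≈ 12.7 L/s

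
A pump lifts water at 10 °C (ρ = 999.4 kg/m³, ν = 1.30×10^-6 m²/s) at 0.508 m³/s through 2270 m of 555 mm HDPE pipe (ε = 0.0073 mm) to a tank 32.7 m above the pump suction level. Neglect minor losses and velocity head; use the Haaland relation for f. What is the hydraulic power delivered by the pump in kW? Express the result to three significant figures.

P_hyd ≈ 218 kW

V = 4Q/(πD²) = 2.100 m/s; Re = 8.96×10^5; ε/D = 1.32×10^-5; f = 0.01203
h_f = f(L/D)V²/2g = 11.05 m
Total head H = z + h_f = 32.7 + 11.05 = 43.75 m
P_hyd = ρgQH = 999.4·9.81·0.508·43.75 = 217.9 kW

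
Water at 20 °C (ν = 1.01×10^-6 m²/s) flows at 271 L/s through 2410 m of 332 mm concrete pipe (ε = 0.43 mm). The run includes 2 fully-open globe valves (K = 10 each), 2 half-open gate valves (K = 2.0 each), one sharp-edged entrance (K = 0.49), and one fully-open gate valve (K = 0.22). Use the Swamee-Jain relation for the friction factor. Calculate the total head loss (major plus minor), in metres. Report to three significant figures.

H_L ≈ 89.4 m

V = 4Q/(πD²) = 3.130 m/s; V²/2g = 0.4995 m
Re = 1.03×10^6, ε/D = 0.00130 → f = 0.02126 (Swamee-Jain)
Major: h_f = f(L/D)·V²/2g = 0.02126·7259·0.4995 = 77.09 m
Minor: ΣK = 24.7; h_m = ΣK·V²/2g = 12.34 m
Total H_L = 77.09 + 12.34 = 89.43 m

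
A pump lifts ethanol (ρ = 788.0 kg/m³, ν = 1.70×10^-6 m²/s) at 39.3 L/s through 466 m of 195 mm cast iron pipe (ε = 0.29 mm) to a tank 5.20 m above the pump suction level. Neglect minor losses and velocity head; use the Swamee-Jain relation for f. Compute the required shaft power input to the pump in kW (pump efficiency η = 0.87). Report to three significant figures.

V = 4Q/(πD²) = 1.316 m/s; Re = 1.51×10^5; ε/D = 0.00149; f = 0.02327
h_f = f(L/D)V²/2g = 4.907 m
Total head H = z + h_f = 5.20 + 4.907 = 10.11 m
P_hyd = ρgQH = 788.0·9.81·0.0393·10.11 = 3.071 kW
P_shaft = P_hyd/η = 3.071/0.87 = 3.529 kW

P_shaft ≈ 3.53 kW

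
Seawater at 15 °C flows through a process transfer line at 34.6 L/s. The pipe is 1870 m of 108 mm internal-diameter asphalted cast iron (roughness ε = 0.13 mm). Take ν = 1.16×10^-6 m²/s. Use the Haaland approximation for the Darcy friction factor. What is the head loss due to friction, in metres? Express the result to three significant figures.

V = 4Q/(πD²) = 4·0.0346/(π·0.108²) = 3.777 m/s
Re = VD/ν = 3.777·0.108/1.16×10^-6 = 3.52×10^5 → turbulent
ε/D = 0.13/108 = 0.00120
Haaland: f = 0.02124
h_f = f(L/D)V²/(2g) = 0.02124·(1870/0.108)·3.777²/(2·9.81) = 267.4 m

h_f ≈ 267 m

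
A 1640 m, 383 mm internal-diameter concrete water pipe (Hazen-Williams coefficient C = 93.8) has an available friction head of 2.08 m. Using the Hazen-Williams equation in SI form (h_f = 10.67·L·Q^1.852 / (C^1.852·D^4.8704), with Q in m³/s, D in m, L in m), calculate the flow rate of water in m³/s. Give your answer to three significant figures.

Rearranging: Q = [h_f·C^1.852·D^4.8704 / (10.67·L)]^(1/1.852)
Q = [2.08·93.8^1.852·0.383^4.8704 / (10.67·1640)]^0.540 = 0.05712 m³/s

Q ≈ 0.0571 m³/s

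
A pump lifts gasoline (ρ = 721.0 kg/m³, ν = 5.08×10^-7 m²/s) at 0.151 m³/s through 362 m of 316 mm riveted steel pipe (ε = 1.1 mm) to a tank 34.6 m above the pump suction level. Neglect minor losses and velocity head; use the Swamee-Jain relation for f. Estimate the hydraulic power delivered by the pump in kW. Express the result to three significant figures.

P_hyd ≈ 43.3 kW

V = 4Q/(πD²) = 1.925 m/s; Re = 1.20×10^6; ε/D = 0.00348; f = 0.02745
h_f = f(L/D)V²/2g = 5.942 m
Total head H = z + h_f = 34.6 + 5.942 = 40.54 m
P_hyd = ρgQH = 721.0·9.81·0.151·40.54 = 43.30 kW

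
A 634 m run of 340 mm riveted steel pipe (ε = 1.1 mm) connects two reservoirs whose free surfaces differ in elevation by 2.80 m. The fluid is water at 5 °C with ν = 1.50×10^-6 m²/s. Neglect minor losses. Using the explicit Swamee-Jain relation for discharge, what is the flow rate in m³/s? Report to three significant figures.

Swamee-Jain (Type II): Q = -0.965·√(gD⁵h_f/L)·ln[ε/(3.7D) + √(3.17ν²L/(gD³h_f))]
√(gD⁵h_f/L) = √(9.81·0.340⁵·2.80/634) = 0.01403
ε/(3.7D) = 8.74×10^-4; √(3.17ν²L/(gD³h_f)) = 6.47×10^-5
Q = -0.965·0.01403·ln(9.391×10^-4) = 0.09438 m³/s
Check: V = 1.04 m/s, Re = 2.36×10^5, f = 0.02744, h_f = 2.82 m ≈ 2.80 m ✓

Q ≈ 0.0944 m³/s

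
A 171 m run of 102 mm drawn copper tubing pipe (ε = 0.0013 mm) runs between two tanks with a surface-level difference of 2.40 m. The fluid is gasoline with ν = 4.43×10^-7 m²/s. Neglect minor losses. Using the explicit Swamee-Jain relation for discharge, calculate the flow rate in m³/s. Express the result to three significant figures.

Swamee-Jain (Type II): Q = -0.965·√(gD⁵h_f/L)·ln[ε/(3.7D) + √(3.17ν²L/(gD³h_f))]
√(gD⁵h_f/L) = √(9.81·0.102⁵·2.40/171) = 0.001233
ε/(3.7D) = 3.44×10^-6; √(3.17ν²L/(gD³h_f)) = 6.53×10^-5
Q = -0.965·0.001233·ln(6.870×10^-5) = 0.01141 m³/s
Check: V = 1.40 m/s, Re = 3.21×10^5, f = 0.01435, h_f = 2.39 m ≈ 2.40 m ✓

Q ≈ 0.0114 m³/s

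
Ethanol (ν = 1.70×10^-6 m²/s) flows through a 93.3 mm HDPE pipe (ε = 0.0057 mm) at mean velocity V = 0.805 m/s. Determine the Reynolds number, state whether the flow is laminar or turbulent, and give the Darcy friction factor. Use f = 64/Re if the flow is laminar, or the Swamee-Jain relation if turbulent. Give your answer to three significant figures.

Re ≈ 4.42×10^4; turbulent; f ≈ 0.0216

Re = VD/ν = 0.8050·0.0933/1.70×10^-6 = 4.42×10^4
Re > 4000 → turbulent; ε/D = 6.11×10^-5
Swamee-Jain: f = 0.02158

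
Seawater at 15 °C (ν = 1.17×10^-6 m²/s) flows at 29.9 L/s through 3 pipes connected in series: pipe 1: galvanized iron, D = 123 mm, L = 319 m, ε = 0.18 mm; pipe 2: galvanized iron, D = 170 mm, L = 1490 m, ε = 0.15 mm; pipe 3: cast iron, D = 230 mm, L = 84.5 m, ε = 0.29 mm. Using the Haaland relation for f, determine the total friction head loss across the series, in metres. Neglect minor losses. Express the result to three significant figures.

H ≈ 34.8 m

Pipe 1: V = 2.516 m/s, Re = 2.65×10^5, ε/D = 0.00146, f = 0.02237, h_1 = f(L/D)V²/2g = 18.73 m
Pipe 2: V = 1.317 m/s, Re = 1.91×10^5, ε/D = 8.82×10^-4, f = 0.02048, h_2 = f(L/D)V²/2g = 15.88 m
Pipe 3: V = 0.7197 m/s, Re = 1.41×10^5, ε/D = 0.00126, f = 0.02230, h_3 = f(L/D)V²/2g = 0.2162 m
Series → Q common, losses add: H = Σh = 34.82 m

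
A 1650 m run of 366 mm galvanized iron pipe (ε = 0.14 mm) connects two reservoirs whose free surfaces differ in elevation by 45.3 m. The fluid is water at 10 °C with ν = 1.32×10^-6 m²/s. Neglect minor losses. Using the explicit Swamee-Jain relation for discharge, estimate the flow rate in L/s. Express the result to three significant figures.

Swamee-Jain (Type II): Q = -0.965·√(gD⁵h_f/L)·ln[ε/(3.7D) + √(3.17ν²L/(gD³h_f))]
√(gD⁵h_f/L) = √(9.81·0.366⁵·45.3/1650) = 0.04206
ε/(3.7D) = 1.03×10^-4; √(3.17ν²L/(gD³h_f)) = 2.05×10^-5
Q = -0.965·0.04206·ln(1.238×10^-4) = 0.3651 m³/s
Check: V = 3.47 m/s, Re = 9.62×10^5, f = 0.01647, h_f = 45.6 m ≈ 45.3 m ✓

Q ≈ 365 L/s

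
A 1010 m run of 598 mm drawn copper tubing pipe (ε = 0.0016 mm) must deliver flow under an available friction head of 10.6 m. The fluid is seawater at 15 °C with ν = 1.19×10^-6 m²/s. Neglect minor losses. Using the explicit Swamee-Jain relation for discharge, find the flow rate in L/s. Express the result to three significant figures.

Swamee-Jain (Type II): Q = -0.965·√(gD⁵h_f/L)·ln[ε/(3.7D) + √(3.17ν²L/(gD³h_f))]
√(gD⁵h_f/L) = √(9.81·0.598⁵·10.6/1010) = 0.08873
ε/(3.7D) = 7.23×10^-7; √(3.17ν²L/(gD³h_f)) = 1.43×10^-5
Q = -0.965·0.08873·ln(1.500×10^-5) = 0.9511 m³/s
Check: V = 3.39 m/s, Re = 1.70×10^6, f = 0.01073, h_f = 10.6 m ≈ 10.6 m ✓

Q ≈ 951 L/s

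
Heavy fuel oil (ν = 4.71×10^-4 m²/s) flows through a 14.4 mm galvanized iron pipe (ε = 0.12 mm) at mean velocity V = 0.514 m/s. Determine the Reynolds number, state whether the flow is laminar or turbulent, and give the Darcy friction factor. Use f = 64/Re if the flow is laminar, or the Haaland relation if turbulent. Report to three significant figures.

Re ≈ 15.7; laminar; f = 64/Re ≈ 4.07

Re = VD/ν = 0.5140·0.0144/4.71×10^-4 = 15.7
Re < 2300 → laminar → f = 64/Re = 4.073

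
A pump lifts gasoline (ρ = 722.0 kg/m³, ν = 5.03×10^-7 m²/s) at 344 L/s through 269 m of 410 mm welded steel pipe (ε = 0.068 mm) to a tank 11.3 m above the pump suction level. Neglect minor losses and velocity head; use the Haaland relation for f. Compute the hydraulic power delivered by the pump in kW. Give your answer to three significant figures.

V = 4Q/(πD²) = 2.606 m/s; Re = 2.12×10^6; ε/D = 1.66×10^-4; f = 0.01373
h_f = f(L/D)V²/2g = 3.117 m
Total head H = z + h_f = 11.3 + 3.117 = 14.42 m
P_hyd = ρgQH = 722.0·9.81·0.344·14.42 = 35.13 kW

P_hyd ≈ 35.1 kW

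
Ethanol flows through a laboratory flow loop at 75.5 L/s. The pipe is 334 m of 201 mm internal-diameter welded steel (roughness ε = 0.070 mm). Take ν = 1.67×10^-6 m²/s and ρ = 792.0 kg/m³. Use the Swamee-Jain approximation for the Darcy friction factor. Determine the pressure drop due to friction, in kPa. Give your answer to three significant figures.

Δp ≈ 65.1 kPa

V = 4Q/(πD²) = 4·0.0755/(π·0.201²) = 2.379 m/s
Re = VD/ν = 2.379·0.201/1.67×10^-6 = 2.86×10^5 → turbulent
ε/D = 0.070/201 = 3.48×10^-4
Swamee-Jain: f = 0.01746
h_f = f(L/D)V²/(2g) = 0.01746·(334/0.201)·2.379²/(2·9.81) = 8.373 m
Δp = ρg·h_f = 792.0·9.81·8.373 = 65.05 kPa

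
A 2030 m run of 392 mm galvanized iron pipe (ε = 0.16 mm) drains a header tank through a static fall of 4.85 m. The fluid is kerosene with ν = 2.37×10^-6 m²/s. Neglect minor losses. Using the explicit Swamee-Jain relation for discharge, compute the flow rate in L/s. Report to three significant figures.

Swamee-Jain (Type II): Q = -0.965·√(gD⁵h_f/L)·ln[ε/(3.7D) + √(3.17ν²L/(gD³h_f))]
√(gD⁵h_f/L) = √(9.81·0.392⁵·4.85/2030) = 0.01473
ε/(3.7D) = 1.10×10^-4; √(3.17ν²L/(gD³h_f)) = 1.12×10^-4
Q = -0.965·0.01473·ln(2.226×10^-4) = 0.1195 m³/s
Check: V = 0.990 m/s, Re = 1.64×10^5, f = 0.01882, h_f = 4.87 m ≈ 4.85 m ✓

Q ≈ 120 L/s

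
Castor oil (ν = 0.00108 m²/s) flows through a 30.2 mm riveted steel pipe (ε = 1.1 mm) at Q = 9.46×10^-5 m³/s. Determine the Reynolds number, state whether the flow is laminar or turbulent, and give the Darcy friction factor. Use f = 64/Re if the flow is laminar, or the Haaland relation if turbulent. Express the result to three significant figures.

V = 4Q/(πD²) = 0.1321 m/s
Re = VD/ν = 0.1321·0.0302/0.00108 = 3.69
Re < 2300 → laminar → f = 64/Re = 17.33

Re ≈ 3.69; laminar; f = 64/Re ≈ 17.3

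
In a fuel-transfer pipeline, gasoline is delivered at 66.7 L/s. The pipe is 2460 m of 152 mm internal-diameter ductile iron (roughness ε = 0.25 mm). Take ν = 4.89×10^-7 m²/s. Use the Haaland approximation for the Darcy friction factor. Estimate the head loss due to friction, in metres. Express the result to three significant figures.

V = 4Q/(πD²) = 4·0.0667/(π·0.152²) = 3.676 m/s
Re = VD/ν = 3.676·0.152/4.89×10^-7 = 1.14×10^6 → turbulent
ε/D = 0.25/152 = 0.00164
Haaland: f = 0.02246
h_f = f(L/D)V²/(2g) = 0.02246·(2460/0.152)·3.676²/(2·9.81) = 250.3 m

h_f ≈ 250 m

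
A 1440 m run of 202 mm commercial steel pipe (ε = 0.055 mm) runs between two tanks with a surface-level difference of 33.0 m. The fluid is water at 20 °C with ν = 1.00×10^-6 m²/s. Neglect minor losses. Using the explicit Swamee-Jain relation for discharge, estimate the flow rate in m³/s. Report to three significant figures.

Swamee-Jain (Type II): Q = -0.965·√(gD⁵h_f/L)·ln[ε/(3.7D) + √(3.17ν²L/(gD³h_f))]
√(gD⁵h_f/L) = √(9.81·0.202⁵·33.0/1440) = 0.008695
ε/(3.7D) = 7.36×10^-5; √(3.17ν²L/(gD³h_f)) = 4.14×10^-5
Q = -0.965·0.008695·ln(1.149×10^-4) = 0.07612 m³/s
Check: V = 2.38 m/s, Re = 4.80×10^5, f = 0.01620, h_f = 33.2 m ≈ 33.0 m ✓

Q ≈ 0.0761 m³/s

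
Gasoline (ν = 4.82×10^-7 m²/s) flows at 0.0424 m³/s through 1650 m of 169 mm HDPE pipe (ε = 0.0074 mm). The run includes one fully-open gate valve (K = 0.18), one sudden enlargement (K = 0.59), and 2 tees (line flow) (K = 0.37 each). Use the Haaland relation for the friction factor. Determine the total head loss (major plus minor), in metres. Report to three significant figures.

H_L ≈ 23.5 m

V = 4Q/(πD²) = 1.890 m/s; V²/2g = 0.1821 m
Re = 6.63×10^5, ε/D = 4.38×10^-5 → f = 0.01307 (Haaland)
Major: h_f = f(L/D)·V²/2g = 0.01307·9763·0.1821 = 23.23 m
Minor: ΣK = 1.51; h_m = ΣK·V²/2g = 0.2750 m
Total H_L = 23.23 + 0.2750 = 23.51 m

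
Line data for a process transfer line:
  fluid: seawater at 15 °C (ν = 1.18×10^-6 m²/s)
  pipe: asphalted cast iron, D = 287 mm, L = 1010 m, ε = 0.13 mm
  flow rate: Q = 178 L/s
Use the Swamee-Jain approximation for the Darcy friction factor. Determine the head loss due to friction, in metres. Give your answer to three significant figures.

h_f ≈ 23.4 m

V = 4Q/(πD²) = 4·0.178/(π·0.287²) = 2.751 m/s
Re = VD/ν = 2.751·0.287/1.18×10^-6 = 6.69×10^5 → turbulent
ε/D = 0.13/287 = 4.53×10^-4
Swamee-Jain: f = 0.01723
h_f = f(L/D)V²/(2g) = 0.01723·(1010/0.287)·2.751²/(2·9.81) = 23.40 m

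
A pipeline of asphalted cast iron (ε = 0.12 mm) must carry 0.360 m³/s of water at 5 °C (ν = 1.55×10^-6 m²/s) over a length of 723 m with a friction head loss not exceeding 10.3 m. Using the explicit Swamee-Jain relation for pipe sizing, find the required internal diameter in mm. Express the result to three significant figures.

D ≈ 419 mm

Swamee-Jain (Type III): D = 0.66·[ε^1.25·(LQ²/(gh_f))^4.75 + ν·Q^9.4·(L/(gh_f))^5.2]^0.04
LQ²/(gh_f) = 0.9273; L/(gh_f) = 7.155
Term 1 = ε^1.25·(…)^4.75 = 8.78×10^-6; Term 2 = ν·Q^9.4·(…)^5.2 = 2.91×10^-6
D = 0.66·(8.78×10^-6 + 2.91×10^-6)^0.04 = 0.4190 m = 419 mm
Check: V = 2.61 m/s, Re = 7.06×10^5, f = 0.01591, h_f = 9.53 m ≈ 10.3 m ✓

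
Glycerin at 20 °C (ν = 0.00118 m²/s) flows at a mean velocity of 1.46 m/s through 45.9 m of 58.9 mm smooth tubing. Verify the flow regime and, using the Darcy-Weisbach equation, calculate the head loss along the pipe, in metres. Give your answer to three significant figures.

h_f ≈ 74.4 m

Re = VD/ν = 1.46·0.05890/0.00118 = 72.9 → laminar (Re < 2300)
f = 64/Re = 0.8782
h_f = f(L/D)V²/(2g) = 0.8782·(45.9/0.05890)·1.46²/(2·9.81) = 74.35 m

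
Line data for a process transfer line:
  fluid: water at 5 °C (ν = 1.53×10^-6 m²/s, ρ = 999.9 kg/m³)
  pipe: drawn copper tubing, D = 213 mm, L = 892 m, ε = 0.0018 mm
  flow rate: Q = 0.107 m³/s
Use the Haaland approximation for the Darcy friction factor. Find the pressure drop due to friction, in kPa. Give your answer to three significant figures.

V = 4Q/(πD²) = 4·0.107/(π·0.213²) = 3.003 m/s
Re = VD/ν = 3.003·0.213/1.53×10^-6 = 4.18×10^5 → turbulent
ε/D = 0.0018/213 = 8.45×10^-6
Haaland: f = 0.01358
h_f = f(L/D)V²/(2g) = 0.01358·(892/0.213)·3.003²/(2·9.81) = 26.13 m
Δp = ρg·h_f = 999.9·9.81·26.13 = 256.3 kPa

Δp ≈ 256 kPa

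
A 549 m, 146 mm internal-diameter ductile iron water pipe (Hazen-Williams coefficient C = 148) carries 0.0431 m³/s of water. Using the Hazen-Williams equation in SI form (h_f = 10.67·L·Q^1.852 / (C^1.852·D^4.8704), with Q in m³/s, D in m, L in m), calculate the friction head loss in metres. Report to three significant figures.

h_f ≈ 19.5 m

h_f = 10.67·549·0.0431^1.852 / (148^1.852·0.146^4.8704) = 19.47 m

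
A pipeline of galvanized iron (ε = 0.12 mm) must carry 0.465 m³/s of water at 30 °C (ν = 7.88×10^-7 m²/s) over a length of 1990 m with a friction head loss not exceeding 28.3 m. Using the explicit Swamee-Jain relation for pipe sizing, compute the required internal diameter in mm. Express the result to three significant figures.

Swamee-Jain (Type III): D = 0.66·[ε^1.25·(LQ²/(gh_f))^4.75 + ν·Q^9.4·(L/(gh_f))^5.2]^0.04
LQ²/(gh_f) = 1.550; L/(gh_f) = 7.168
Term 1 = ε^1.25·(…)^4.75 = 1.01×10^-4; Term 2 = ν·Q^9.4·(…)^5.2 = 1.65×10^-5
D = 0.66·(1.01×10^-4 + 1.65×10^-5)^0.04 = 0.4595 m = 460 mm
Check: V = 2.80 m/s, Re = 1.64×10^6, f = 0.01510, h_f = 26.2 m ≈ 28.3 m ✓

D ≈ 460 mm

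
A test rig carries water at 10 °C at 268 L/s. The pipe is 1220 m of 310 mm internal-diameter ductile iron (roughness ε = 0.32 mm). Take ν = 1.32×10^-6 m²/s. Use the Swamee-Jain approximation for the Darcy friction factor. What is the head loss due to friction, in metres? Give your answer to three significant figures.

h_f ≈ 51.2 m

V = 4Q/(πD²) = 4·0.268/(π·0.310²) = 3.551 m/s
Re = VD/ν = 3.551·0.310/1.32×10^-6 = 8.34×10^5 → turbulent
ε/D = 0.32/310 = 0.00103
Swamee-Jain: f = 0.02024
h_f = f(L/D)V²/(2g) = 0.02024·(1220/0.310)·3.551²/(2·9.81) = 51.19 m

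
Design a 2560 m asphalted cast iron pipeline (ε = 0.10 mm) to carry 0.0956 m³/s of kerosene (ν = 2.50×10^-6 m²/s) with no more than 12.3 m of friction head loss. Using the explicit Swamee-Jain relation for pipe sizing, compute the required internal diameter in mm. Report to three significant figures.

D ≈ 315 mm

Swamee-Jain (Type III): D = 0.66·[ε^1.25·(LQ²/(gh_f))^4.75 + ν·Q^9.4·(L/(gh_f))^5.2]^0.04
LQ²/(gh_f) = 0.1939; L/(gh_f) = 21.22
Term 1 = ε^1.25·(…)^4.75 = 4.13×10^-9; Term 2 = ν·Q^9.4·(…)^5.2 = 5.16×10^-9
D = 0.66·(4.13×10^-9 + 5.16×10^-9)^0.04 = 0.3150 m = 315 mm
Check: V = 1.23 m/s, Re = 1.55×10^5, f = 0.01845, h_f = 11.5 m ≈ 12.3 m ✓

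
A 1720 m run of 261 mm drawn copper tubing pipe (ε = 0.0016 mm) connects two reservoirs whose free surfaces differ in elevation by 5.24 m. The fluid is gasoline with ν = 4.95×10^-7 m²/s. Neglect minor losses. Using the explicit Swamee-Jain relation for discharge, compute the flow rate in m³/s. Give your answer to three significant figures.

Q ≈ 0.0588 m³/s

Swamee-Jain (Type II): Q = -0.965·√(gD⁵h_f/L)·ln[ε/(3.7D) + √(3.17ν²L/(gD³h_f))]
√(gD⁵h_f/L) = √(9.81·0.261⁵·5.24/1720) = 0.006016
ε/(3.7D) = 1.66×10^-6; √(3.17ν²L/(gD³h_f)) = 3.82×10^-5
Q = -0.965·0.006016·ln(3.989×10^-5) = 0.05881 m³/s
Check: V = 1.10 m/s, Re = 5.80×10^5, f = 0.01286, h_f = 5.22 m ≈ 5.24 m ✓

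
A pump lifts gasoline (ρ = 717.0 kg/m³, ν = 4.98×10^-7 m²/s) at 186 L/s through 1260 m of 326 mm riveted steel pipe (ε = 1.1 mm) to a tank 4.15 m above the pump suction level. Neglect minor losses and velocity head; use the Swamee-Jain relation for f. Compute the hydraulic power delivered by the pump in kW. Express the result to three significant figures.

V = 4Q/(πD²) = 2.228 m/s; Re = 1.46×10^6; ε/D = 0.00337; f = 0.02719
h_f = f(L/D)V²/2g = 26.60 m
Total head H = z + h_f = 4.15 + 26.60 = 30.75 m
P_hyd = ρgQH = 717.0·9.81·0.186·30.75 = 40.22 kW

P_hyd ≈ 40.2 kW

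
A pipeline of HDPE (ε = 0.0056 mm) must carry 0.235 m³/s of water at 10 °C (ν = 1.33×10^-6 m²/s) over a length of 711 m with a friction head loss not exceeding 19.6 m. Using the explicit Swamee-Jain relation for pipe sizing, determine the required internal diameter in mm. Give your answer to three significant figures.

D ≈ 294 mm

Swamee-Jain (Type III): D = 0.66·[ε^1.25·(LQ²/(gh_f))^4.75 + ν·Q^9.4·(L/(gh_f))^5.2]^0.04
LQ²/(gh_f) = 0.2042; L/(gh_f) = 3.698
Term 1 = ε^1.25·(…)^4.75 = 1.44×10^-10; Term 2 = ν·Q^9.4·(…)^5.2 = 1.46×10^-9
D = 0.66·(1.44×10^-10 + 1.46×10^-9)^0.04 = 0.2936 m = 294 mm
Check: V = 3.47 m/s, Re = 7.66×10^5, f = 0.01253, h_f = 18.6 m ≈ 19.6 m ✓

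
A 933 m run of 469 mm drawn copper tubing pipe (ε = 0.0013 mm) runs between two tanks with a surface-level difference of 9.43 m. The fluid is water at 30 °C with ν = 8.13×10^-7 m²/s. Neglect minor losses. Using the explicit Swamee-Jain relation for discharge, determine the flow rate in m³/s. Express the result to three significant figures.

Q ≈ 0.508 m³/s

Swamee-Jain (Type II): Q = -0.965·√(gD⁵h_f/L)·ln[ε/(3.7D) + √(3.17ν²L/(gD³h_f))]
√(gD⁵h_f/L) = √(9.81·0.469⁵·9.43/933) = 0.04743
ε/(3.7D) = 7.49×10^-7; √(3.17ν²L/(gD³h_f)) = 1.43×10^-5
Q = -0.965·0.04743·ln(1.506×10^-5) = 0.5082 m³/s
Check: V = 2.94 m/s, Re = 1.70×10^6, f = 0.01074, h_f = 9.42 m ≈ 9.43 m ✓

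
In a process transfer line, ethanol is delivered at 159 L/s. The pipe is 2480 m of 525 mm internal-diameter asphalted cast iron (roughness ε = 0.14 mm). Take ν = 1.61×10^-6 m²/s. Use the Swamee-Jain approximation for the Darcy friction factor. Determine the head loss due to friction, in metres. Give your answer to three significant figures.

V = 4Q/(πD²) = 4·0.159/(π·0.525²) = 0.7345 m/s
Re = VD/ν = 0.7345·0.525/1.61×10^-6 = 2.40×10^5 → turbulent
ε/D = 0.14/525 = 2.67×10^-4
Swamee-Jain: f = 0.01722
h_f = f(L/D)V²/(2g) = 0.01722·(2480/0.525)·0.7345²/(2·9.81) = 2.237 m

h_f ≈ 2.24 m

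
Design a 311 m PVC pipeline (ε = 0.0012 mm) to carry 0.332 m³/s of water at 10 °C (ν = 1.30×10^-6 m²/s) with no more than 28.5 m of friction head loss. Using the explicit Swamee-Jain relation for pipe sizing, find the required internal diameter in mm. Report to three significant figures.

D ≈ 259 mm

Swamee-Jain (Type III): D = 0.66·[ε^1.25·(LQ²/(gh_f))^4.75 + ν·Q^9.4·(L/(gh_f))^5.2]^0.04
LQ²/(gh_f) = 0.1226; L/(gh_f) = 1.112
Term 1 = ε^1.25·(…)^4.75 = 1.86×10^-12; Term 2 = ν·Q^9.4·(…)^5.2 = 7.13×10^-11
D = 0.66·(1.86×10^-12 + 7.13×10^-11)^0.04 = 0.2595 m = 259 mm
Check: V = 6.28 m/s, Re = 1.25×10^6, f = 0.01131, h_f = 27.2 m ≈ 28.5 m ✓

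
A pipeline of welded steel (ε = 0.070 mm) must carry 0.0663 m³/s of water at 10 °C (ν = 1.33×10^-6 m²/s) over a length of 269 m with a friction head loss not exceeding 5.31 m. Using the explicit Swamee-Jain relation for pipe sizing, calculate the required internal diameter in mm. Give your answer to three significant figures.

Swamee-Jain (Type III): D = 0.66·[ε^1.25·(LQ²/(gh_f))^4.75 + ν·Q^9.4·(L/(gh_f))^5.2]^0.04
LQ²/(gh_f) = 0.02270; L/(gh_f) = 5.164
Term 1 = ε^1.25·(…)^4.75 = 9.94×10^-14; Term 2 = ν·Q^9.4·(…)^5.2 = 5.67×10^-14
D = 0.66·(9.94×10^-14 + 5.67×10^-14)^0.04 = 0.2029 m = 203 mm
Check: V = 2.05 m/s, Re = 3.13×10^5, f = 0.01731, h_f = 4.92 m ≈ 5.31 m ✓

D ≈ 203 mm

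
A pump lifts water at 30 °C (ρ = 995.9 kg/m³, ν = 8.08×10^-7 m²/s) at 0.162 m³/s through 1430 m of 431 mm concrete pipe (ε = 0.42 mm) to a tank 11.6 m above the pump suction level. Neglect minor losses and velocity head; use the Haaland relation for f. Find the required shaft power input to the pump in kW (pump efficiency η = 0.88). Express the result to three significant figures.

P_shaft ≈ 28.4 kW

V = 4Q/(πD²) = 1.110 m/s; Re = 5.92×10^5; ε/D = 9.74×10^-4; f = 0.02000
h_f = f(L/D)V²/2g = 4.171 m
Total head H = z + h_f = 11.6 + 4.171 = 15.77 m
P_hyd = ρgQH = 995.9·9.81·0.162·15.77 = 24.96 kW
P_shaft = P_hyd/η = 24.96/0.88 = 28.36 kW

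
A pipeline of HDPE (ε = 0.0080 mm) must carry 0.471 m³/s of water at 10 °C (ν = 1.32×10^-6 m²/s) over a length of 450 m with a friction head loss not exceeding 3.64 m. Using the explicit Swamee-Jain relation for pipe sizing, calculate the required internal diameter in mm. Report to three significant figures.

Swamee-Jain (Type III): D = 0.66·[ε^1.25·(LQ²/(gh_f))^4.75 + ν·Q^9.4·(L/(gh_f))^5.2]^0.04
LQ²/(gh_f) = 2.796; L/(gh_f) = 12.60
Term 1 = ε^1.25·(…)^4.75 = 5.62×10^-5; Term 2 = ν·Q^9.4·(…)^5.2 = 5.88×10^-4
D = 0.66·(5.62×10^-5 + 5.88×10^-4)^0.04 = 0.4919 m = 492 mm
Check: V = 2.48 m/s, Re = 9.24×10^5, f = 0.01214, h_f = 3.48 m ≈ 3.64 m ✓

D ≈ 492 mm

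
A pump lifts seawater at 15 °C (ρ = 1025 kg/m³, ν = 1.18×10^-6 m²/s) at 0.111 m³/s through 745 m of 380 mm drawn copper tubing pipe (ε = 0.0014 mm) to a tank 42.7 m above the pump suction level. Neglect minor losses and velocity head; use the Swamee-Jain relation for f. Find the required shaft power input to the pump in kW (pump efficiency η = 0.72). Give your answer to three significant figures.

V = 4Q/(πD²) = 0.9787 m/s; Re = 3.15×10^5; ε/D = 3.68×10^-6; f = 0.01429
h_f = f(L/D)V²/2g = 1.368 m
Total head H = z + h_f = 42.7 + 1.368 = 44.07 m
P_hyd = ρgQH = 1025·9.81·0.111·44.07 = 49.19 kW
P_shaft = P_hyd/η = 49.19/0.72 = 68.31 kW

P_shaft ≈ 68.3 kW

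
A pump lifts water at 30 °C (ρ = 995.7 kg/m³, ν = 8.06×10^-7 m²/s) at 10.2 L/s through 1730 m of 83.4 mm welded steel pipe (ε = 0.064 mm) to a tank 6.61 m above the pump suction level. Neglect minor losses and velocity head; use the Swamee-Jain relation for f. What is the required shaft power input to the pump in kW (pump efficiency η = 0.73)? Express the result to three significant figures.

P_shaft ≈ 11.1 kW

V = 4Q/(πD²) = 1.867 m/s; Re = 1.93×10^5; ε/D = 7.67×10^-4; f = 0.02027
h_f = f(L/D)V²/2g = 74.72 m
Total head H = z + h_f = 6.61 + 74.72 = 81.33 m
P_hyd = ρgQH = 995.7·9.81·0.0102·81.33 = 8.103 kW
P_shaft = P_hyd/η = 8.103/0.73 = 11.10 kW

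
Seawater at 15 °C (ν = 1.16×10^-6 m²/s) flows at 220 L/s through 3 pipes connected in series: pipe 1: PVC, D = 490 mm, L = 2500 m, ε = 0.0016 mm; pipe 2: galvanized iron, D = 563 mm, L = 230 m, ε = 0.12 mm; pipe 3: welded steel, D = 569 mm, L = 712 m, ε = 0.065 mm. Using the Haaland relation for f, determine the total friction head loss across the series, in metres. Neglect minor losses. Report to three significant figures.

H ≈ 5.60 m

Pipe 1: V = 1.167 m/s, Re = 4.93×10^5, ε/D = 3.27×10^-6, f = 0.01313, h_1 = f(L/D)V²/2g = 4.648 m
Pipe 2: V = 0.8837 m/s, Re = 4.29×10^5, ε/D = 2.13×10^-4, f = 0.01561, h_2 = f(L/D)V²/2g = 0.2539 m
Pipe 3: V = 0.8652 m/s, Re = 4.24×10^5, ε/D = 1.14×10^-4, f = 0.01469, h_3 = f(L/D)V²/2g = 0.7015 m
Series → Q common, losses add: H = Σh = 5.603 m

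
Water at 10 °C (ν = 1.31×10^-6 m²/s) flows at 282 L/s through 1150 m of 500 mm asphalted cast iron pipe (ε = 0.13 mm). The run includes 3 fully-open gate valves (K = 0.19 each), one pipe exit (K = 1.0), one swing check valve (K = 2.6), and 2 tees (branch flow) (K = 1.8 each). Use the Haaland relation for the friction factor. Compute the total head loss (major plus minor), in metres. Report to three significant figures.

H_L ≈ 4.62 m

V = 4Q/(πD²) = 1.436 m/s; V²/2g = 0.1051 m
Re = 5.48×10^5, ε/D = 2.60×10^-4 → f = 0.01573 (Haaland)
Major: h_f = f(L/D)·V²/2g = 0.01573·2300·0.1051 = 3.802 m
Minor: ΣK = 7.77; h_m = ΣK·V²/2g = 0.8169 m
Total H_L = 3.802 + 0.8169 = 4.619 m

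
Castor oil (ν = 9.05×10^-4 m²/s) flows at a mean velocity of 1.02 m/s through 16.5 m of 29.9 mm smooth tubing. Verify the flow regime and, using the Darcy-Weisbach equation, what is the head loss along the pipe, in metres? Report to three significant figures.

Re = VD/ν = 1.02·0.02990/9.05×10^-4 = 33.7 → laminar (Re < 2300)
f = 64/Re = 1.899
h_f = f(L/D)V²/(2g) = 1.899·(16.5/0.02990)·1.02²/(2·9.81) = 55.57 m

h_f ≈ 55.6 m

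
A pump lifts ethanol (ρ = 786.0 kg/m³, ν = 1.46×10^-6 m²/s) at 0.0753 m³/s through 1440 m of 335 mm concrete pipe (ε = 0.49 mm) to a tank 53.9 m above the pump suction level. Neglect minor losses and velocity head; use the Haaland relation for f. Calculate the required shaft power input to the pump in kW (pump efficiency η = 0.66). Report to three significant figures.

V = 4Q/(πD²) = 0.8543 m/s; Re = 1.96×10^5; ε/D = 0.00146; f = 0.02261
h_f = f(L/D)V²/2g = 3.616 m
Total head H = z + h_f = 53.9 + 3.616 = 57.52 m
P_hyd = ρgQH = 786.0·9.81·0.0753·57.52 = 33.39 kW
P_shaft = P_hyd/η = 33.39/0.66 = 50.60 kW

P_shaft ≈ 50.6 kW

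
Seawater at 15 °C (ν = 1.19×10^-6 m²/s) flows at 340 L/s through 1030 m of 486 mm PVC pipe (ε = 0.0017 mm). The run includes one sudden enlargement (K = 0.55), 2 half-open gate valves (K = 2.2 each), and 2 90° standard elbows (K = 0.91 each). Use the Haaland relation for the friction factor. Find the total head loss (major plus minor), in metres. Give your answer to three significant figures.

V = 4Q/(πD²) = 1.833 m/s; V²/2g = 0.1712 m
Re = 7.49×10^5, ε/D = 3.50×10^-6 → f = 0.01222 (Haaland)
Major: h_f = f(L/D)·V²/2g = 0.01222·2119·0.1712 = 4.434 m
Minor: ΣK = 6.77; h_m = ΣK·V²/2g = 1.159 m
Total H_L = 4.434 + 1.159 = 5.593 m

H_L ≈ 5.59 m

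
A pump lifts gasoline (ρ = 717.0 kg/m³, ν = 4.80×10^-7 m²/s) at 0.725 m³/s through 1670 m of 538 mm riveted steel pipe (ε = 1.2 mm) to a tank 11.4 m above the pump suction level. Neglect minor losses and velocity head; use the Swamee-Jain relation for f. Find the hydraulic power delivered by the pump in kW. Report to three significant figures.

P_hyd ≈ 257 kW

V = 4Q/(πD²) = 3.189 m/s; Re = 3.57×10^6; ε/D = 0.00223; f = 0.02419
h_f = f(L/D)V²/2g = 38.93 m
Total head H = z + h_f = 11.4 + 38.93 = 50.33 m
P_hyd = ρgQH = 717.0·9.81·0.725·50.33 = 256.7 kW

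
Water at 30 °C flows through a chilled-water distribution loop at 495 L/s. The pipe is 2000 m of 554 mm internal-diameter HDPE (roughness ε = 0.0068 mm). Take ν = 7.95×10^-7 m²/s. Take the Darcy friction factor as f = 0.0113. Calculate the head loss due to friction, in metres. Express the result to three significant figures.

h_f ≈ 8.77 m

V = 4Q/(πD²) = 4·0.495/(π·0.554²) = 2.054 m/s
h_f = f(L/D)V²/(2g) = 0.01130·(2000/0.554)·2.054²/(2·9.81) = 8.768 m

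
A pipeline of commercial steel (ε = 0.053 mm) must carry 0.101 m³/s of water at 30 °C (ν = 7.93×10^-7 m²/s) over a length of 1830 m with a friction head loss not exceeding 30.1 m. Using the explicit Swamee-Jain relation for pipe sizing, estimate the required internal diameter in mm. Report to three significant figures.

D ≈ 243 mm

Swamee-Jain (Type III): D = 0.66·[ε^1.25·(LQ²/(gh_f))^4.75 + ν·Q^9.4·(L/(gh_f))^5.2]^0.04
LQ²/(gh_f) = 0.06322; L/(gh_f) = 6.197
Term 1 = ε^1.25·(…)^4.75 = 9.11×10^-12; Term 2 = ν·Q^9.4·(…)^5.2 = 4.56×10^-12
D = 0.66·(9.11×10^-12 + 4.56×10^-12)^0.04 = 0.2426 m = 243 mm
Check: V = 2.18 m/s, Re = 6.68×10^5, f = 0.01534, h_f = 28.1 m ≈ 30.1 m ✓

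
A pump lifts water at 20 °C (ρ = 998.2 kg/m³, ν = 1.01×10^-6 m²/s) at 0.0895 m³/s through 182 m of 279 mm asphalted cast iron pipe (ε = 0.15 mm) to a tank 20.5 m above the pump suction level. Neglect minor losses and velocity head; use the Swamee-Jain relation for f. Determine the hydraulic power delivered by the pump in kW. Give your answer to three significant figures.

V = 4Q/(πD²) = 1.464 m/s; Re = 4.04×10^5; ε/D = 5.38×10^-4; f = 0.01821
h_f = f(L/D)V²/2g = 1.297 m
Total head H = z + h_f = 20.5 + 1.297 = 21.80 m
P_hyd = ρgQH = 998.2·9.81·0.0895·21.80 = 19.10 kW

P_hyd ≈ 19.1 kW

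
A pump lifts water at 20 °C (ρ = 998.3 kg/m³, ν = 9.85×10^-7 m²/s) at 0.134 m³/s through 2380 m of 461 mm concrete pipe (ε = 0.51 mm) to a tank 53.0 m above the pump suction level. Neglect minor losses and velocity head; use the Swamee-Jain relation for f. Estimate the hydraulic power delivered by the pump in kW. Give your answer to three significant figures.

P_hyd ≈ 74.2 kW

V = 4Q/(πD²) = 0.8028 m/s; Re = 3.76×10^5; ε/D = 0.00111; f = 0.02099
h_f = f(L/D)V²/2g = 3.560 m
Total head H = z + h_f = 53.0 + 3.560 = 56.56 m
P_hyd = ρgQH = 998.3·9.81·0.134·56.56 = 74.22 kW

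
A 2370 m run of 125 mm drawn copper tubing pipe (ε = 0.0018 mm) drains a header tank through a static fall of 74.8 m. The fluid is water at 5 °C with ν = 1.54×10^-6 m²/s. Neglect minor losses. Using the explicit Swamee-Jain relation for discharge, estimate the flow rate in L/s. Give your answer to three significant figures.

Q ≈ 26.9 L/s

Swamee-Jain (Type II): Q = -0.965·√(gD⁵h_f/L)·ln[ε/(3.7D) + √(3.17ν²L/(gD³h_f))]
√(gD⁵h_f/L) = √(9.81·0.125⁵·74.8/2370) = 0.003074
ε/(3.7D) = 3.89×10^-6; √(3.17ν²L/(gD³h_f)) = 1.11×10^-4
Q = -0.965·0.003074·ln(1.154×10^-4) = 0.02690 m³/s
Check: V = 2.19 m/s, Re = 1.78×10^5, f = 0.01602, h_f = 74.3 m ≈ 74.8 m ✓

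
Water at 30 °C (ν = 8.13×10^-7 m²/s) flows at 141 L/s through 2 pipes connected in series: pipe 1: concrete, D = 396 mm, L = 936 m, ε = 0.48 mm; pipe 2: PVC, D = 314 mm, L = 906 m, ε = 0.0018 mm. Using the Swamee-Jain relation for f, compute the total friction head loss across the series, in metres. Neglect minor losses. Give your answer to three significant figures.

H ≈ 9.41 m

Pipe 1: V = 1.145 m/s, Re = 5.58×10^5, ε/D = 0.00121, f = 0.02117, h_1 = f(L/D)V²/2g = 3.343 m
Pipe 2: V = 1.821 m/s, Re = 7.03×10^5, ε/D = 5.73×10^-6, f = 0.01244, h_2 = f(L/D)V²/2g = 6.066 m
Series → Q common, losses add: H = Σh = 9.409 m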